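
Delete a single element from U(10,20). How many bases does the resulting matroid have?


Deleting e from U(10,20) gives U(10,19) since n > r.
Bases of U(10,19) = C(19,10) = 92378.

92378


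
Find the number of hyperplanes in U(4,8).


Hyperplanes of U(4,8) are flats of rank 3.
In a uniform matroid, these are exactly the (3)-element subsets.
Count = C(8,3) = 8! / (3! * 5!) = 56.

56


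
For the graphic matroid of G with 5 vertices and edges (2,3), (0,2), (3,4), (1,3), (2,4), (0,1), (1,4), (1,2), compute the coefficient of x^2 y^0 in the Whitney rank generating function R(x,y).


R(x,y) = sum over A in 2^E of x^(r(E)-r(A)) * y^(|A|-r(A)).
G has 5 vertices, 8 edges. r(E) = 4.
Enumerate all 2^8 = 256 subsets.
Count subsets with r(E)-r(A)=2 and |A|-r(A)=0: 28.

28


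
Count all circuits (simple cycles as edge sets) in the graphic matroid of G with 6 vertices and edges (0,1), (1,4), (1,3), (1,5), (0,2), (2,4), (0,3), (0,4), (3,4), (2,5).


A circuit in a graphic matroid = edge set of a simple cycle.
G has 6 vertices and 10 edges.
Enumerating all minimal edge subsets forming cycles...
Total circuits found: 22.

22


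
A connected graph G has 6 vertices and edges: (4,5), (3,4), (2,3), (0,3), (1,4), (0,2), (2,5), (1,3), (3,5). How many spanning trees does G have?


By Kirchhoff's matrix tree theorem, the number of spanning trees equals
the determinant of any cofactor of the Laplacian matrix L.
G has 6 vertices and 9 edges.
Computing the (5 x 5) cofactor determinant gives 55.

55


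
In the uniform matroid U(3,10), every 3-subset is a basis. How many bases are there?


Bases of U(3,10) are all 3-element subsets of the 10-element ground set.
Number of bases = C(10,3).
C(10,3) = 10! / (3! * 7!) = 120.

120


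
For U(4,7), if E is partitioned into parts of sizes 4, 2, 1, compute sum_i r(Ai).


r(Ai) = min(|Ai|, 4) for each part.
Sum = min(4,4) + min(2,4) + min(1,4)
    = 4 + 2 + 1
    = 7.

7


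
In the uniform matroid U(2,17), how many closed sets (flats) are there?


Flats of U(2,17): every subset of size < 2 is a flat, plus E itself.
Count = C(17,0) + C(17,1) + 1
     = 1 + 17 + 1
     = 19.

19


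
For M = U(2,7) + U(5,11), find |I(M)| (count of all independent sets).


For a direct sum, |I(M1+M2)| = |I(M1)| * |I(M2)|.
|I(U(2,7))| = sum C(7,k) for k=0..2 = 29.
|I(U(5,11))| = sum C(11,k) for k=0..5 = 1024.
Total = 29 * 1024 = 29696.

29696


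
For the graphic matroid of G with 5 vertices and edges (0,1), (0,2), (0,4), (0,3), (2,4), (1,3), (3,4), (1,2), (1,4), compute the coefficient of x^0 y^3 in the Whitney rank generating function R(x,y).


R(x,y) = sum over A in 2^E of x^(r(E)-r(A)) * y^(|A|-r(A)).
G has 5 vertices, 9 edges. r(E) = 4.
Enumerate all 2^9 = 512 subsets.
Count subsets with r(E)-r(A)=0 and |A|-r(A)=3: 36.

36


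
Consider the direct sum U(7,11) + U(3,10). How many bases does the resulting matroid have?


Bases of a direct sum M1 + M2: |B| = |B(M1)| * |B(M2)|.
|B(U(7,11))| = C(11,7) = 330.
|B(U(3,10))| = C(10,3) = 120.
Total bases = 330 * 120 = 39600.

39600


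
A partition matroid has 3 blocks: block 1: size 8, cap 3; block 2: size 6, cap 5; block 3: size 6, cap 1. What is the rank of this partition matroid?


Rank of a partition matroid = sum of min(|Si|, ci) for each block.
= min(8,3) + min(6,5) + min(6,1)
= 3 + 5 + 1
= 9.

9


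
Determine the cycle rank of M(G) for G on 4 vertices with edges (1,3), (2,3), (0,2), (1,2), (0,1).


Cycle rank (nullity) = |E| - r(M) = |E| - (|V| - c).
|E| = 5, |V| = 4, c = 1.
Nullity = 5 - (4 - 1) = 5 - 3 = 2.

2


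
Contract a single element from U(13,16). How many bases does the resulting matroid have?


Contracting e from U(13,16) gives U(12,15).
Bases of U(12,15) = C(15,12) = 455.

455


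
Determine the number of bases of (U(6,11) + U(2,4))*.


(M1+M2)* = M1* + M2*.
M1* = U(5,11), bases: C(11,5) = 462.
M2* = U(2,4), bases: C(4,2) = 6.
|B(M*)| = 462 * 6 = 2772.

2772


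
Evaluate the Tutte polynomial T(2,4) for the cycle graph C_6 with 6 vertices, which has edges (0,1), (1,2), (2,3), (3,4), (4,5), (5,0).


T(C_6; x,y) = x + x^2 + ... + x^(5) + y.
T(2,4) = 2^1 + 2^2 + 2^3 + 2^4 + 2^5 + 4
= 2 + 4 + 8 + 16 + 32 + 4
= 66.

66


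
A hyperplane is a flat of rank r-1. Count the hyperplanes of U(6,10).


Hyperplanes of U(6,10) are flats of rank 5.
In a uniform matroid, these are exactly the (5)-element subsets.
Count = C(10,5) = 252.

252


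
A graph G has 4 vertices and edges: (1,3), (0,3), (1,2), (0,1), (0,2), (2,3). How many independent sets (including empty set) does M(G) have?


An independent set in a graphic matroid is an acyclic edge subset.
G has 4 vertices and 6 edges.
Enumerate all 2^6 = 64 subsets, checking for acyclicity.
Total independent sets = 38.

38


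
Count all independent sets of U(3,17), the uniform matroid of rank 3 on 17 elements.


Independent sets of U(3,17) are all subsets of size <= 3.
Count = C(17,0) + C(17,1) + C(17,2) + C(17,3)
     = 1 + 17 + 136 + 680
     = 834.

834


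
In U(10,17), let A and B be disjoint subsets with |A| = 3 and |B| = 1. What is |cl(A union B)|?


|A union B| = 3 + 1 = 4 (disjoint).
In U(10,17), cl(S) = S if |S| < 10, else cl(S) = E.
Since 4 < 10, cl(A union B) = A union B.
|cl(A union B)| = 4.

4


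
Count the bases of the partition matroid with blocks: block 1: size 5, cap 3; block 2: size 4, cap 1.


A basis picks exactly ci elements from block i.
Number of bases = product of C(|Si|, ci).
= C(5,3) * C(4,1)
= 10 * 4
= 40.

40


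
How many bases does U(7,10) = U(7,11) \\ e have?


Deleting e from U(7,11) gives U(7,10) since n > r.
Bases of U(7,10) = C(10,7) = 10! / (7! * 3!) = 120.

120


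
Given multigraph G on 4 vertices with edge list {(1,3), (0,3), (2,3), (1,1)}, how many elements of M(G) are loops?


In a graphic matroid, a loop is a self-loop edge (u,u) with rank 0.
Examining all 4 edges for self-loops...
Self-loops found: (1,1)
Number of loops = 1.

1


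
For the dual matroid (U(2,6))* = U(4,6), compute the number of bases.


The dual of U(r,n) is U(n-r, n) = U(4,6).
Bases of U(4,6) are all (4)-element subsets.
|B(M*)| = (6 choose 4) = 15.

15


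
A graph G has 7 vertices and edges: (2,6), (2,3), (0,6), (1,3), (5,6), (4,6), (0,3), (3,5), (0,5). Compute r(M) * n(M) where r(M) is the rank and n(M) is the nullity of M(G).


r(M) = |V| - c = 7 - 1 = 6.
nullity = |E| - r(M) = 9 - 6 = 3.
Product = 6 * 3 = 18.

18


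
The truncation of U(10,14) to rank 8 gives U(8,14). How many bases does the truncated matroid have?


Truncating U(10,14) to rank 8 gives U(8,14).
Bases of U(8,14) are all 8-element subsets of 14 elements.
Number of bases = C(14,8) = 14! / (8! * 6!) = 3003.

3003


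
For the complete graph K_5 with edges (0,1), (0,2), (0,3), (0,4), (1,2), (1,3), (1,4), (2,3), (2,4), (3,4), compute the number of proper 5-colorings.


P(K_5, k) = k(k-1)(k-2)...(k-4).
P(5) = (5) * (4) * (3) * (2) * (1) = 120.

120


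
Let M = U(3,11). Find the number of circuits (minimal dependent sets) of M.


In U(3,11), circuits are the (4)-element subsets.
Any set of 4 elements is dependent, and removing any one element gives
an independent set of size 3, so it is a minimal dependent set.
Number of circuits = C(11,4) = 11! / (4! * 7!) = 330.

330


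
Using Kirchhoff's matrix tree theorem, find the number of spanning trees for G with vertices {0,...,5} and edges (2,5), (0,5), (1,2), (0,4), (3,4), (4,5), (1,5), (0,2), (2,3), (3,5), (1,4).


By Kirchhoff's matrix tree theorem, the number of spanning trees equals
the determinant of any cofactor of the Laplacian matrix L.
G has 6 vertices and 11 edges.
Computing the (5 x 5) cofactor determinant gives 216.

216


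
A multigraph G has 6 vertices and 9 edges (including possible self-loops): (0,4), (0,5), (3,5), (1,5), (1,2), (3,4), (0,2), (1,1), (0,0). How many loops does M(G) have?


In a graphic matroid, a loop is a self-loop edge (u,u) with rank 0.
Examining all 9 edges for self-loops...
Self-loops found: (1,1), (0,0)
Number of loops = 2.

2


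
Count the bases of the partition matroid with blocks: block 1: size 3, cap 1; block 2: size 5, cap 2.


A basis picks exactly ci elements from block i.
Number of bases = product of C(|Si|, ci).
= C(3,1) * C(5,2)
= 3 * 10
= 30.

30


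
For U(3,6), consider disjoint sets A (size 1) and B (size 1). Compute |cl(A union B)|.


|A union B| = 1 + 1 = 2 (disjoint).
In U(3,6), cl(S) = S if |S| < 3, else cl(S) = E.
Since 2 < 3, cl(A union B) = A union B.
|cl(A union B)| = 2.

2


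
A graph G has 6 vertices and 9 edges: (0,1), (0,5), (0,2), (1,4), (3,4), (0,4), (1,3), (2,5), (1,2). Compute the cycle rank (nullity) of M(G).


Cycle rank (nullity) = |E| - r(M) = |E| - (|V| - c).
|E| = 9, |V| = 6, c = 1.
Nullity = 9 - (6 - 1) = 9 - 5 = 4.

4


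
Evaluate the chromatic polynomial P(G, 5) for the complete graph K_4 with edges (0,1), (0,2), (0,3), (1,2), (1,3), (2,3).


P(K_4, k) = k(k-1)(k-2)...(k-3).
P(5) = (5) * (4) * (3) * (2) = 120.

120


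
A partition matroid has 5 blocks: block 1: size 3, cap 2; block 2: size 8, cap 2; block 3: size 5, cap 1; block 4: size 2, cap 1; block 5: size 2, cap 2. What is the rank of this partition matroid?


Rank of a partition matroid = sum of min(|Si|, ci) for each block.
= min(3,2) + min(8,2) + min(5,1) + min(2,1) + min(2,2)
= 2 + 2 + 1 + 1 + 2
= 8.

8


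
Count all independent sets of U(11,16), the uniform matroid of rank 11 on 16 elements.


Independent sets of U(11,16) are all subsets of size <= 11.
Count = (16 choose 0) + (16 choose 1) + (16 choose 2) + (16 choose 3) + (16 choose 4) + (16 choose 5) + (16 choose 6) + (16 choose 7) + (16 choose 8) + (16 choose 9) + (16 choose 10) + (16 choose 11)
     = 1 + 16 + 120 + 560 + 1820 + 4368 + 8008 + 11440 + 12870 + 11440 + 8008 + 4368
     = 63019.

63019


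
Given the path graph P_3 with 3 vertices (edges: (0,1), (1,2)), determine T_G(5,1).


A path on 3 vertices is a tree with 2 edges.
T(x,y) = x^(2) for any tree.
T(5,1) = 5^2 = 25.

25


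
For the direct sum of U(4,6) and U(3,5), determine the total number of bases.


Bases of a direct sum M1 + M2: |B| = |B(M1)| * |B(M2)|.
|B(U(4,6))| = C(6,4) = 15.
|B(U(3,5))| = C(5,3) = 10.
Total bases = 15 * 10 = 150.

150


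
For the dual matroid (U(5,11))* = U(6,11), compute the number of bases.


The dual of U(r,n) is U(n-r, n) = U(6,11).
Bases of U(6,11) are all (6)-element subsets.
|B(M*)| = C(11,6) = 11! / (6! * 5!) = 462.

462


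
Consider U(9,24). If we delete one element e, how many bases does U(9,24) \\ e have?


Deleting e from U(9,24) gives U(9,23) since n > r.
Bases of U(9,23) = (23 choose 9) = 817190.

817190


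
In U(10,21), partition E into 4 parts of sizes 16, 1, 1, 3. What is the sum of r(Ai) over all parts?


r(Ai) = min(|Ai|, 10) for each part.
Sum = min(16,10) + min(1,10) + min(1,10) + min(3,10)
    = 10 + 1 + 1 + 3
    = 15.

15


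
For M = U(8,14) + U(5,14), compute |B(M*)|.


(M1+M2)* = M1* + M2*.
M1* = U(6,14), bases: C(14,6) = 3003.
M2* = U(9,14), bases: C(14,9) = 2002.
|B(M*)| = 3003 * 2002 = 6012006.

6012006


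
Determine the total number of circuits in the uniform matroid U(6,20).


In U(6,20), circuits are the (7)-element subsets.
Any set of 7 elements is dependent, and removing any one element gives
an independent set of size 6, so it is a minimal dependent set.
Number of circuits = C(20,7) = 20! / (7! * 13!) = 77520.

77520


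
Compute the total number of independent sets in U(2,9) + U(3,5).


For a direct sum, |I(M1+M2)| = |I(M1)| * |I(M2)|.
|I(U(2,9))| = sum C(9,k) for k=0..2 = 46.
|I(U(3,5))| = sum C(5,k) for k=0..3 = 26.
Total = 46 * 26 = 1196.

1196


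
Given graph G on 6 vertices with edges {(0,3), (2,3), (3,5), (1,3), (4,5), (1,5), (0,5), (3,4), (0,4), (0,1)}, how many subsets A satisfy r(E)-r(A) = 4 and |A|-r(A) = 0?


R(x,y) = sum over A in 2^E of x^(r(E)-r(A)) * y^(|A|-r(A)).
G has 6 vertices, 10 edges. r(E) = 5.
Enumerate all 2^10 = 1024 subsets.
Count subsets with r(E)-r(A)=4 and |A|-r(A)=0: 10.

10


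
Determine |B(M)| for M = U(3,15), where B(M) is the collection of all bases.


Bases of U(3,15) are all 3-element subsets of the 15-element ground set.
Number of bases = C(15,3).
(15 choose 3) = 455.

455


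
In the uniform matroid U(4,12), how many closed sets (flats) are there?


Flats of U(4,12): every subset of size < 4 is a flat, plus E itself.
Count = C(12,0) + C(12,1) + C(12,2) + C(12,3) + 1
     = 1 + 12 + 66 + 220 + 1
     = 300.

300


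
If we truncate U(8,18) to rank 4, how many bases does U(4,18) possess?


Truncating U(8,18) to rank 4 gives U(4,18).
Bases of U(4,18) are all 4-element subsets of 18 elements.
Number of bases = C(18,4) = (18 * 17 * 16 * 15) / (1 * 2 * 3 * 4) = 3060.

3060


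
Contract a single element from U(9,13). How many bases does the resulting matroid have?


Contracting e from U(9,13) gives U(8,12).
Bases of U(8,12) = C(12,8) = 495.

495


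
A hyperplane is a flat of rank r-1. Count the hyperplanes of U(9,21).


Hyperplanes of U(9,21) are flats of rank 8.
In a uniform matroid, these are exactly the (8)-element subsets.
Count = C(21,8) = 203490.

203490


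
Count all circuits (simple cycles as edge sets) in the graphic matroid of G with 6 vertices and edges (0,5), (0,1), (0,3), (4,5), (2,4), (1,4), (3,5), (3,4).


A circuit in a graphic matroid = edge set of a simple cycle.
G has 6 vertices and 8 edges.
Enumerating all minimal edge subsets forming cycles...
Total circuits found: 7.

7


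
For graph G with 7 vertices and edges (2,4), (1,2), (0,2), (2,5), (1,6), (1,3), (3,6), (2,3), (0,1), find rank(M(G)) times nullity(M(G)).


r(M) = |V| - c = 7 - 1 = 6.
nullity = |E| - r(M) = 9 - 6 = 3.
Product = 6 * 3 = 18.

18


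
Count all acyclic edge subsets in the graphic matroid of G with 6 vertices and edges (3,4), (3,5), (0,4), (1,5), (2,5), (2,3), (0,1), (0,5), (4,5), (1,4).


An independent set in a graphic matroid is an acyclic edge subset.
G has 6 vertices and 10 edges.
Enumerate all 2^10 = 1024 subsets, checking for acyclicity.
Total independent sets = 436.

436


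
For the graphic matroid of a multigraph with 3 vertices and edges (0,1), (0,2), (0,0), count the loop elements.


In a graphic matroid, a loop is a self-loop edge (u,u) with rank 0.
Examining all 3 edges for self-loops...
Self-loops found: (0,0)
Number of loops = 1.

1


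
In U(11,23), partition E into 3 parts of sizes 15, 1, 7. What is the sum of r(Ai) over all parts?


r(Ai) = min(|Ai|, 11) for each part.
Sum = min(15,11) + min(1,11) + min(7,11)
    = 11 + 1 + 7
    = 19.

19


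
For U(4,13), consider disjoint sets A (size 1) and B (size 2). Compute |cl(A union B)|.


|A union B| = 1 + 2 = 3 (disjoint).
In U(4,13), cl(S) = S if |S| < 4, else cl(S) = E.
Since 3 < 4, cl(A union B) = A union B.
|cl(A union B)| = 3.

3


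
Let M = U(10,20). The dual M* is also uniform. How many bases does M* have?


The dual of U(r,n) is U(n-r, n) = U(10,20).
Bases of U(10,20) are all (10)-element subsets.
|B(M*)| = C(20,10) = 20! / (10! * 10!) = 184756.

184756


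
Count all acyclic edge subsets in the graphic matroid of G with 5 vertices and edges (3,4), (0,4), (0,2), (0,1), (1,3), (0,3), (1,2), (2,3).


An independent set in a graphic matroid is an acyclic edge subset.
G has 5 vertices and 8 edges.
Enumerate all 2^8 = 256 subsets, checking for acyclicity.
Total independent sets = 128.

128


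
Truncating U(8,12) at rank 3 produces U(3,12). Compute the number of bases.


Truncating U(8,12) to rank 3 gives U(3,12).
Bases of U(3,12) are all 3-element subsets of 12 elements.
Number of bases = C(12,3) = 12! / (3! * 9!) = 220.

220


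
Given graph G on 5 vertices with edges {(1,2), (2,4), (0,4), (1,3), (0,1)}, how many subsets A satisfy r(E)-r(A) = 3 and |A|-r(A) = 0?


R(x,y) = sum over A in 2^E of x^(r(E)-r(A)) * y^(|A|-r(A)).
G has 5 vertices, 5 edges. r(E) = 4.
Enumerate all 2^5 = 32 subsets.
Count subsets with r(E)-r(A)=3 and |A|-r(A)=0: 5.

5


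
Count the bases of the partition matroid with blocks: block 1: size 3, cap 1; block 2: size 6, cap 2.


A basis picks exactly ci elements from block i.
Number of bases = product of C(|Si|, ci).
= C(3,1) * C(6,2)
= 3 * 15
= 45.

45


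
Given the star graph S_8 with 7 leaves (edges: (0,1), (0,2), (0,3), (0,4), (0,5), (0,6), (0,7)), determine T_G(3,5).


A star on 8 vertices is a tree with 7 edges.
T(x,y) = x^(7) for any tree.
T(3,5) = 3^7 = 2187.

2187


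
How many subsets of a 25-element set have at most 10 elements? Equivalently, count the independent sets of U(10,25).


Independent sets of U(10,25) are all subsets of size <= 10.
Count = (25 choose 0) + (25 choose 1) + (25 choose 2) + (25 choose 3) + (25 choose 4) + (25 choose 5) + (25 choose 6) + (25 choose 7) + (25 choose 8) + (25 choose 9) + (25 choose 10)
     = 1 + 25 + 300 + 2300 + 12650 + 53130 + 177100 + 480700 + 1081575 + 2042975 + 3268760
     = 7119516.

7119516


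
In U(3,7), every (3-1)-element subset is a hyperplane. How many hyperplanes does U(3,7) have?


Hyperplanes of U(3,7) are flats of rank 2.
In a uniform matroid, these are exactly the (2)-element subsets.
Count = (7 choose 2) = 21.

21


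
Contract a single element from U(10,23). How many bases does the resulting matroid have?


Contracting e from U(10,23) gives U(9,22).
Bases of U(9,22) = C(22,9) = 22! / (9! * 13!) = 497420.

497420


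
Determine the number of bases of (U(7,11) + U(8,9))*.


(M1+M2)* = M1* + M2*.
M1* = U(4,11), bases: C(11,4) = 330.
M2* = U(1,9), bases: C(9,1) = 9.
|B(M*)| = 330 * 9 = 2970.

2970


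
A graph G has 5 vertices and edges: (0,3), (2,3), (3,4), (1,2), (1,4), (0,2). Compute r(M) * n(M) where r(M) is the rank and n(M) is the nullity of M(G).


r(M) = |V| - c = 5 - 1 = 4.
nullity = |E| - r(M) = 6 - 4 = 2.
Product = 4 * 2 = 8.

8


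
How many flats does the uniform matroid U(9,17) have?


Flats of U(9,17): every subset of size < 9 is a flat, plus E itself.
Count = (17 choose 0) + (17 choose 1) + (17 choose 2) + (17 choose 3) + (17 choose 4) + (17 choose 5) + (17 choose 6) + (17 choose 7) + (17 choose 8) + 1
     = 1 + 17 + 136 + 680 + 2380 + 6188 + 12376 + 19448 + 24310 + 1
     = 65537.

65537


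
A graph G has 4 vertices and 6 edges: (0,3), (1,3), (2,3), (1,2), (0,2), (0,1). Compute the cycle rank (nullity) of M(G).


Cycle rank (nullity) = |E| - r(M) = |E| - (|V| - c).
|E| = 6, |V| = 4, c = 1.
Nullity = 6 - (4 - 1) = 6 - 3 = 3.

3


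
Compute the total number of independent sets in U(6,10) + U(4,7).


For a direct sum, |I(M1+M2)| = |I(M1)| * |I(M2)|.
|I(U(6,10))| = sum C(10,k) for k=0..6 = 848.
|I(U(4,7))| = sum C(7,k) for k=0..4 = 99.
Total = 848 * 99 = 83952.

83952


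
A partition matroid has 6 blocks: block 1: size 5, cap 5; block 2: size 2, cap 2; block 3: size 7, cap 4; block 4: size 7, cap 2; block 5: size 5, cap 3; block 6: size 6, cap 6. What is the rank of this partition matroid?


Rank of a partition matroid = sum of min(|Si|, ci) for each block.
= min(5,5) + min(2,2) + min(7,4) + min(7,2) + min(5,3) + min(6,6)
= 5 + 2 + 4 + 2 + 3 + 6
= 22.

22


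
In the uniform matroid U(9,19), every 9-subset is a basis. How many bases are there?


Bases of U(9,19) are all 9-element subsets of the 19-element ground set.
Number of bases = C(19,9).
C(19,9) = 92378.

92378


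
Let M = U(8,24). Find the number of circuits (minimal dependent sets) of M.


In U(8,24), circuits are the (9)-element subsets.
Any set of 9 elements is dependent, and removing any one element gives
an independent set of size 8, so it is a minimal dependent set.
Number of circuits = C(24,9) = 1307504.

1307504


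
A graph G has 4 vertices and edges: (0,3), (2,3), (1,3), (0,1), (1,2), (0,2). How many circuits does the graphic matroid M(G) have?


A circuit in a graphic matroid = edge set of a simple cycle.
G has 4 vertices and 6 edges.
Enumerating all minimal edge subsets forming cycles...
Total circuits found: 7.

7


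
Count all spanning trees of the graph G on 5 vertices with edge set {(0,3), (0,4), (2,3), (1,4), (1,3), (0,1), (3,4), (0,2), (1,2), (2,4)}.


By Kirchhoff's matrix tree theorem, the number of spanning trees equals
the determinant of any cofactor of the Laplacian matrix L.
G has 5 vertices and 10 edges.
Computing the (4 x 4) cofactor determinant gives 125.

125


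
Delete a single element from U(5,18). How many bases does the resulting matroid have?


Deleting e from U(5,18) gives U(5,17) since n > r.
Bases of U(5,17) = C(17,5) = 6188.

6188


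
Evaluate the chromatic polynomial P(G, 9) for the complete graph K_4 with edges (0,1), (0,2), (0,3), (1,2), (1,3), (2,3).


P(K_4, k) = k(k-1)(k-2)...(k-3).
P(9) = (9) * (8) * (7) * (6) = 3024.

3024


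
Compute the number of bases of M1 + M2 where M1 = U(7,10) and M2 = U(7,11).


Bases of a direct sum M1 + M2: |B| = |B(M1)| * |B(M2)|.
|B(U(7,10))| = C(10,7) = 120.
|B(U(7,11))| = C(11,7) = 330.
Total bases = 120 * 330 = 39600.

39600


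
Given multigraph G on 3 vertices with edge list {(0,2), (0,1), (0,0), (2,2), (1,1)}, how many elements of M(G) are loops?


In a graphic matroid, a loop is a self-loop edge (u,u) with rank 0.
Examining all 5 edges for self-loops...
Self-loops found: (0,0), (2,2), (1,1)
Number of loops = 3.

3


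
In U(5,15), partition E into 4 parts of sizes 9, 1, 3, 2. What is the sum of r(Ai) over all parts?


r(Ai) = min(|Ai|, 5) for each part.
Sum = min(9,5) + min(1,5) + min(3,5) + min(2,5)
    = 5 + 1 + 3 + 2
    = 11.

11


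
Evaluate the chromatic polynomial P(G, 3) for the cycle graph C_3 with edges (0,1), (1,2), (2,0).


P(C_3, k) = (k-1)^3 + (-1)^3*(k-1).
P(3) = (2)^3 - 2
= 8 - 2 = 6.

6


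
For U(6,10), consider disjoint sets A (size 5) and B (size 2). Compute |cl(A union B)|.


|A union B| = 5 + 2 = 7 (disjoint).
In U(6,10), cl(S) = S if |S| < 6, else cl(S) = E.
Since 7 >= 6, cl(A union B) = E.
|cl(A union B)| = 10.

10


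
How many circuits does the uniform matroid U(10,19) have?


In U(10,19), circuits are the (11)-element subsets.
Any set of 11 elements is dependent, and removing any one element gives
an independent set of size 10, so it is a minimal dependent set.
Number of circuits = C(19,11) = 19! / (11! * 8!) = 75582.

75582


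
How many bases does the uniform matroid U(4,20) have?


Bases of U(4,20) are all 4-element subsets of the 20-element ground set.
Number of bases = C(20,4).
C(20,4) = (20 * 19 * 18 * 17) / (1 * 2 * 3 * 4) = 4845.

4845


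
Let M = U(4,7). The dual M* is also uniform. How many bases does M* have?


The dual of U(r,n) is U(n-r, n) = U(3,7).
Bases of U(3,7) are all (3)-element subsets.
|B(M*)| = C(7,3) = (7 * 6 * 5) / (1 * 2 * 3) = 35.

35


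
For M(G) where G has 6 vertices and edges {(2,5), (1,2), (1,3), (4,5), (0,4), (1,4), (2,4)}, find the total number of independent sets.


An independent set in a graphic matroid is an acyclic edge subset.
G has 6 vertices and 7 edges.
Enumerate all 2^7 = 128 subsets, checking for acyclicity.
Total independent sets = 96.

96


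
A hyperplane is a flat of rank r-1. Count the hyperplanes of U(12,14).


Hyperplanes of U(12,14) are flats of rank 11.
In a uniform matroid, these are exactly the (11)-element subsets.
Count = C(14,11) = 364.

364


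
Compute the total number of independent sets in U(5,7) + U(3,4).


For a direct sum, |I(M1+M2)| = |I(M1)| * |I(M2)|.
|I(U(5,7))| = sum C(7,k) for k=0..5 = 120.
|I(U(3,4))| = sum C(4,k) for k=0..3 = 15.
Total = 120 * 15 = 1800.

1800


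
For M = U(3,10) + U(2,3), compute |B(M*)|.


(M1+M2)* = M1* + M2*.
M1* = U(7,10), bases: C(10,7) = 120.
M2* = U(1,3), bases: C(3,1) = 3.
|B(M*)| = 120 * 3 = 360.

360


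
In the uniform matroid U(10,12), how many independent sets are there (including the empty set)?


Independent sets of U(10,12) are all subsets of size <= 10.
Count = C(12,0) + C(12,1) + C(12,2) + C(12,3) + C(12,4) + C(12,5) + C(12,6) + C(12,7) + C(12,8) + C(12,9) + C(12,10)
     = 1 + 12 + 66 + 220 + 495 + 792 + 924 + 792 + 495 + 220 + 66
     = 4083.

4083


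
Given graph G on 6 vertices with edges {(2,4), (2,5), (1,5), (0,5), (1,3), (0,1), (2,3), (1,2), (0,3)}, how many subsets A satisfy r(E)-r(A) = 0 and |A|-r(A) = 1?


R(x,y) = sum over A in 2^E of x^(r(E)-r(A)) * y^(|A|-r(A)).
G has 6 vertices, 9 edges. r(E) = 5.
Enumerate all 2^9 = 512 subsets.
Count subsets with r(E)-r(A)=0 and |A|-r(A)=1: 52.

52


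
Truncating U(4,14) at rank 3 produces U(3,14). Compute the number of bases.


Truncating U(4,14) to rank 3 gives U(3,14).
Bases of U(3,14) are all 3-element subsets of 14 elements.
Number of bases = C(14,3) = 14! / (3! * 11!) = 364.

364


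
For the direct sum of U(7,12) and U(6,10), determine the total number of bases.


Bases of a direct sum M1 + M2: |B| = |B(M1)| * |B(M2)|.
|B(U(7,12))| = C(12,7) = 792.
|B(U(6,10))| = C(10,6) = 210.
Total bases = 792 * 210 = 166320.

166320


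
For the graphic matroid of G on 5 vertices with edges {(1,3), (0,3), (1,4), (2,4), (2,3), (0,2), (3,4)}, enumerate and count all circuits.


A circuit in a graphic matroid = edge set of a simple cycle.
G has 5 vertices and 7 edges.
Enumerating all minimal edge subsets forming cycles...
Total circuits found: 6.

6


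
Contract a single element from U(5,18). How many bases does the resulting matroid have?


Contracting e from U(5,18) gives U(4,17).
Bases of U(4,17) = C(17,4) = (17 * 16 * 15 * 14) / (1 * 2 * 3 * 4) = 2380.

2380


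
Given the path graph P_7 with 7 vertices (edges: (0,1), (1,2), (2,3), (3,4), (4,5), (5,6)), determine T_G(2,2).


A path on 7 vertices is a tree with 6 edges.
T(x,y) = x^(6) for any tree.
T(2,2) = 2^6 = 64.

64


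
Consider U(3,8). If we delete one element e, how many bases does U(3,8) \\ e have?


Deleting e from U(3,8) gives U(3,7) since n > r.
Bases of U(3,7) = C(7,3) = 7! / (3! * 4!) = 35.

35


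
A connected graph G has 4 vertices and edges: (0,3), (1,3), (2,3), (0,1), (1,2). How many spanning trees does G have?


By Kirchhoff's matrix tree theorem, the number of spanning trees equals
the determinant of any cofactor of the Laplacian matrix L.
G has 4 vertices and 5 edges.
Computing the (3 x 3) cofactor determinant gives 8.

8


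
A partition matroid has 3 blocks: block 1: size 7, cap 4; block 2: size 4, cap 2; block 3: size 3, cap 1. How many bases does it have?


A basis picks exactly ci elements from block i.
Number of bases = product of C(|Si|, ci).
= C(7,4) * C(4,2) * C(3,1)
= 35 * 6 * 3
= 630.

630


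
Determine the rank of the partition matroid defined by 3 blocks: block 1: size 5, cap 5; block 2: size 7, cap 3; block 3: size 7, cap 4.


Rank of a partition matroid = sum of min(|Si|, ci) for each block.
= min(5,5) + min(7,3) + min(7,4)
= 5 + 3 + 4
= 12.

12


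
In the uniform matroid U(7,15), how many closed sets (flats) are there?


Flats of U(7,15): every subset of size < 7 is a flat, plus E itself.
Count = C(15,0) + C(15,1) + C(15,2) + C(15,3) + C(15,4) + C(15,5) + C(15,6) + 1
     = 1 + 15 + 105 + 455 + 1365 + 3003 + 5005 + 1
     = 9950.

9950


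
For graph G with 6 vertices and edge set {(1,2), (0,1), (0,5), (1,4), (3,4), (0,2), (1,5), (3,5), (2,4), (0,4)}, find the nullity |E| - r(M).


Cycle rank (nullity) = |E| - r(M) = |E| - (|V| - c).
|E| = 10, |V| = 6, c = 1.
Nullity = 10 - (6 - 1) = 10 - 5 = 5.

5


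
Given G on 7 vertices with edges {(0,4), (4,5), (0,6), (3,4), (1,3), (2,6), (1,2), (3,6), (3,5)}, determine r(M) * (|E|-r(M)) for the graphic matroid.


r(M) = |V| - c = 7 - 1 = 6.
nullity = |E| - r(M) = 9 - 6 = 3.
Product = 6 * 3 = 18.

18


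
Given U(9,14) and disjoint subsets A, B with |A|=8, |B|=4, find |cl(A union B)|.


|A union B| = 8 + 4 = 12 (disjoint).
In U(9,14), cl(S) = S if |S| < 9, else cl(S) = E.
Since 12 >= 9, cl(A union B) = E.
|cl(A union B)| = 14.

14


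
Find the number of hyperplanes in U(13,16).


Hyperplanes of U(13,16) are flats of rank 12.
In a uniform matroid, these are exactly the (12)-element subsets.
Count = C(16,12) = 1820.

1820


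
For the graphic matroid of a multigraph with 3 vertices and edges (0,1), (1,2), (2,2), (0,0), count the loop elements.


In a graphic matroid, a loop is a self-loop edge (u,u) with rank 0.
Examining all 4 edges for self-loops...
Self-loops found: (2,2), (0,0)
Number of loops = 2.

2


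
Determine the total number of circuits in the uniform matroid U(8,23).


In U(8,23), circuits are the (9)-element subsets.
Any set of 9 elements is dependent, and removing any one element gives
an independent set of size 8, so it is a minimal dependent set.
Number of circuits = (23 choose 9) = 817190.

817190


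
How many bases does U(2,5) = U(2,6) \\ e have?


Deleting e from U(2,6) gives U(2,5) since n > r.
Bases of U(2,5) = C(5,2) = (5 * 4) / (1 * 2) = 10.

10


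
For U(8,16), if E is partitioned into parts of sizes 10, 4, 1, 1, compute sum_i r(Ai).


r(Ai) = min(|Ai|, 8) for each part.
Sum = min(10,8) + min(4,8) + min(1,8) + min(1,8)
    = 8 + 4 + 1 + 1
    = 14.

14


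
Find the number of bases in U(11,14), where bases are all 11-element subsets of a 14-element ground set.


Bases of U(11,14) are all 11-element subsets of the 14-element ground set.
Number of bases = C(14,11).
C(14,11) = 364.

364


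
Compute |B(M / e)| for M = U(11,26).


Contracting e from U(11,26) gives U(10,25).
Bases of U(10,25) = (25 choose 10) = 3268760.

3268760


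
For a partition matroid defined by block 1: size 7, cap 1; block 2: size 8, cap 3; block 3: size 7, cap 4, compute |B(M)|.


A basis picks exactly ci elements from block i.
Number of bases = product of C(|Si|, ci).
= C(7,1) * C(8,3) * C(7,4)
= 7 * 56 * 35
= 13720.

13720


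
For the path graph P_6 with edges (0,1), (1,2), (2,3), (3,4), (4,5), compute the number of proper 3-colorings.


P(P_6, k) = k * (k-1)^(5).
P(3) = 3 * 2^5 = 3 * 32 = 96.

96


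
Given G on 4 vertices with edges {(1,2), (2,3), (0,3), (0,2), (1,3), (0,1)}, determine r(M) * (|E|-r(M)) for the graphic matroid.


r(M) = |V| - c = 4 - 1 = 3.
nullity = |E| - r(M) = 6 - 3 = 3.
Product = 3 * 3 = 9.

9


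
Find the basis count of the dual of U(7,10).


The dual of U(r,n) is U(n-r, n) = U(3,10).
Bases of U(3,10) are all (3)-element subsets.
|B(M*)| = C(10,3) = (10 * 9 * 8) / (1 * 2 * 3) = 120.

120


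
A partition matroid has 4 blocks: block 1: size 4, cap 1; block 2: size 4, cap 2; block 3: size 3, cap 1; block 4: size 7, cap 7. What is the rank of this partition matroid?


Rank of a partition matroid = sum of min(|Si|, ci) for each block.
= min(4,1) + min(4,2) + min(3,1) + min(7,7)
= 1 + 2 + 1 + 7
= 11.

11


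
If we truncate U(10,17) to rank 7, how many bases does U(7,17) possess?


Truncating U(10,17) to rank 7 gives U(7,17).
Bases of U(7,17) are all 7-element subsets of 17 elements.
Number of bases = C(17,7) = 17! / (7! * 10!) = 19448.

19448


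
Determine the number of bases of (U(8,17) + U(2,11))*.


(M1+M2)* = M1* + M2*.
M1* = U(9,17), bases: C(17,9) = 24310.
M2* = U(9,11), bases: C(11,9) = 55.
|B(M*)| = 24310 * 55 = 1337050.

1337050


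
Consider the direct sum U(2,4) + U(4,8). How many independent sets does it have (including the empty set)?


For a direct sum, |I(M1+M2)| = |I(M1)| * |I(M2)|.
|I(U(2,4))| = sum C(4,k) for k=0..2 = 11.
|I(U(4,8))| = sum C(8,k) for k=0..4 = 163.
Total = 11 * 163 = 1793.

1793


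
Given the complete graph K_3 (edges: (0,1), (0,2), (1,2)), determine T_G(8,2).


T(K_3; x,y) = x^2 + x + y.
T(8,2) = 64 + 8 + 2 = 74.

74


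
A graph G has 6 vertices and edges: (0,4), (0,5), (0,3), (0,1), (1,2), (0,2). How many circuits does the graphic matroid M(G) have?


A circuit in a graphic matroid = edge set of a simple cycle.
G has 6 vertices and 6 edges.
Enumerating all minimal edge subsets forming cycles...
Total circuits found: 1.

1


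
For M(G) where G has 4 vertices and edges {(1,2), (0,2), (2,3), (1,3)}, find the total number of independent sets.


An independent set in a graphic matroid is an acyclic edge subset.
G has 4 vertices and 4 edges.
Enumerate all 2^4 = 16 subsets, checking for acyclicity.
Total independent sets = 14.

14


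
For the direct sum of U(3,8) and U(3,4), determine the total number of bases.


Bases of a direct sum M1 + M2: |B| = |B(M1)| * |B(M2)|.
|B(U(3,8))| = C(8,3) = 56.
|B(U(3,4))| = C(4,3) = 4.
Total bases = 56 * 4 = 224.

224


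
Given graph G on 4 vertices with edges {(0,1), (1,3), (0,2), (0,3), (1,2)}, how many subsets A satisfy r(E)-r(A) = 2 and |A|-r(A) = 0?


R(x,y) = sum over A in 2^E of x^(r(E)-r(A)) * y^(|A|-r(A)).
G has 4 vertices, 5 edges. r(E) = 3.
Enumerate all 2^5 = 32 subsets.
Count subsets with r(E)-r(A)=2 and |A|-r(A)=0: 5.

5


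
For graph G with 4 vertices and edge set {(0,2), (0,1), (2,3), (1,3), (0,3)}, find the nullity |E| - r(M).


Cycle rank (nullity) = |E| - r(M) = |E| - (|V| - c).
|E| = 5, |V| = 4, c = 1.
Nullity = 5 - (4 - 1) = 5 - 3 = 2.

2


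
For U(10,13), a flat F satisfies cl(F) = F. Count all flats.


Flats of U(10,13): every subset of size < 10 is a flat, plus E itself.
Count = C(13,0) + C(13,1) + C(13,2) + C(13,3) + C(13,4) + C(13,5) + C(13,6) + C(13,7) + C(13,8) + C(13,9) + 1
     = 1 + 13 + 78 + 286 + 715 + 1287 + 1716 + 1716 + 1287 + 715 + 1
     = 7815.

7815


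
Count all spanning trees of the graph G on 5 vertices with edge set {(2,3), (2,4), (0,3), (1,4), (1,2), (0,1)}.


By Kirchhoff's matrix tree theorem, the number of spanning trees equals
the determinant of any cofactor of the Laplacian matrix L.
G has 5 vertices and 6 edges.
Computing the (4 x 4) cofactor determinant gives 11.

11


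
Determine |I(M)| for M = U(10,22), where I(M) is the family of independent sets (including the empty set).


Independent sets of U(10,22) are all subsets of size <= 10.
Count = (22 choose 0) + (22 choose 1) + (22 choose 2) + (22 choose 3) + (22 choose 4) + (22 choose 5) + (22 choose 6) + (22 choose 7) + (22 choose 8) + (22 choose 9) + (22 choose 10)
     = 1 + 22 + 231 + 1540 + 7315 + 26334 + 74613 + 170544 + 319770 + 497420 + 646646
     = 1744436.

1744436


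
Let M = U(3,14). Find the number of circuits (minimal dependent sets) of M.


In U(3,14), circuits are the (4)-element subsets.
Any set of 4 elements is dependent, and removing any one element gives
an independent set of size 3, so it is a minimal dependent set.
Number of circuits = (14 choose 4) = 1001.

1001


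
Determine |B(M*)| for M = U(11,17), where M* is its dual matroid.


The dual of U(r,n) is U(n-r, n) = U(6,17).
Bases of U(6,17) are all (6)-element subsets.
|B(M*)| = (17 choose 6) = 12376.

12376


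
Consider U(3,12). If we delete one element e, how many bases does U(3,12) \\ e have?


Deleting e from U(3,12) gives U(3,11) since n > r.
Bases of U(3,11) = C(11,3) = (11 * 10 * 9) / (1 * 2 * 3) = 165.

165


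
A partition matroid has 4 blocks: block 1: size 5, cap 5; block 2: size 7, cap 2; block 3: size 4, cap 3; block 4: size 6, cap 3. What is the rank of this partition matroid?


Rank of a partition matroid = sum of min(|Si|, ci) for each block.
= min(5,5) + min(7,2) + min(4,3) + min(6,3)
= 5 + 2 + 3 + 3
= 13.

13


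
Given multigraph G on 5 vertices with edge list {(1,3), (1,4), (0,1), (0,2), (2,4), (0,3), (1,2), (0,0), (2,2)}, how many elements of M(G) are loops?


In a graphic matroid, a loop is a self-loop edge (u,u) with rank 0.
Examining all 9 edges for self-loops...
Self-loops found: (0,0), (2,2)
Number of loops = 2.

2


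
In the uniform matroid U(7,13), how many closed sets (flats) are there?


Flats of U(7,13): every subset of size < 7 is a flat, plus E itself.
Count = C(13,0) + C(13,1) + C(13,2) + C(13,3) + C(13,4) + C(13,5) + C(13,6) + 1
     = 1 + 13 + 78 + 286 + 715 + 1287 + 1716 + 1
     = 4097.

4097


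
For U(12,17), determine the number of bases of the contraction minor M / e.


Contracting e from U(12,17) gives U(11,16).
Bases of U(11,16) = C(16,11) = 16! / (11! * 5!) = 4368.

4368


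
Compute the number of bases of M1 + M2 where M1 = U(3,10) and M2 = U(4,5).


Bases of a direct sum M1 + M2: |B| = |B(M1)| * |B(M2)|.
|B(U(3,10))| = C(10,3) = 120.
|B(U(4,5))| = C(5,4) = 5.
Total bases = 120 * 5 = 600.

600


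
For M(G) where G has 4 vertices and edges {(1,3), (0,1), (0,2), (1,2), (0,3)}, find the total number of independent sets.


An independent set in a graphic matroid is an acyclic edge subset.
G has 4 vertices and 5 edges.
Enumerate all 2^5 = 32 subsets, checking for acyclicity.
Total independent sets = 24.

24


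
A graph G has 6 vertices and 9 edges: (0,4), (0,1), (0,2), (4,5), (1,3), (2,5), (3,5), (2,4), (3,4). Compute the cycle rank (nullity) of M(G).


Cycle rank (nullity) = |E| - r(M) = |E| - (|V| - c).
|E| = 9, |V| = 6, c = 1.
Nullity = 9 - (6 - 1) = 9 - 5 = 4.

4


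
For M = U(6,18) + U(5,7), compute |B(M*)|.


(M1+M2)* = M1* + M2*.
M1* = U(12,18), bases: C(18,12) = 18564.
M2* = U(2,7), bases: C(7,2) = 21.
|B(M*)| = 18564 * 21 = 389844.

389844


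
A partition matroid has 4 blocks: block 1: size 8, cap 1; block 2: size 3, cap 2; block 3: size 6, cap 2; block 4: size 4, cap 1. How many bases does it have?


A basis picks exactly ci elements from block i.
Number of bases = product of C(|Si|, ci).
= C(8,1) * C(3,2) * C(6,2) * C(4,1)
= 8 * 3 * 15 * 4
= 1440.

1440


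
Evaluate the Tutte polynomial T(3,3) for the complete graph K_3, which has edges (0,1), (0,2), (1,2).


T(K_3; x,y) = x^2 + x + y.
T(3,3) = 9 + 3 + 3 = 15.

15


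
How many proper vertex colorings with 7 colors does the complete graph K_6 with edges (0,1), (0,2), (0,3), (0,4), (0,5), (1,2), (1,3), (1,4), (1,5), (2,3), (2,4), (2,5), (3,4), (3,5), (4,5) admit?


P(K_6, k) = k(k-1)(k-2)...(k-5).
P(7) = (7) * (6) * (5) * (4) * (3) * (2) = 5040.

5040


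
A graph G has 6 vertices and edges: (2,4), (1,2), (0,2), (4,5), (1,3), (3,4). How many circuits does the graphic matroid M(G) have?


A circuit in a graphic matroid = edge set of a simple cycle.
G has 6 vertices and 6 edges.
Enumerating all minimal edge subsets forming cycles...
Total circuits found: 1.

1


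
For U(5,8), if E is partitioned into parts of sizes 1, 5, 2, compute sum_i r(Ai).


r(Ai) = min(|Ai|, 5) for each part.
Sum = min(1,5) + min(5,5) + min(2,5)
    = 1 + 5 + 2
    = 8.

8


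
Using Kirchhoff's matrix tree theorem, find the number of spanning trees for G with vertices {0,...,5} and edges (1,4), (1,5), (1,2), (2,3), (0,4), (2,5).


By Kirchhoff's matrix tree theorem, the number of spanning trees equals
the determinant of any cofactor of the Laplacian matrix L.
G has 6 vertices and 6 edges.
Computing the (5 x 5) cofactor determinant gives 3.

3


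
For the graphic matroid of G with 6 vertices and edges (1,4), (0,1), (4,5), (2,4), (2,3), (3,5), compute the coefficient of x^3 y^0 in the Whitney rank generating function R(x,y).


R(x,y) = sum over A in 2^E of x^(r(E)-r(A)) * y^(|A|-r(A)).
G has 6 vertices, 6 edges. r(E) = 5.
Enumerate all 2^6 = 64 subsets.
Count subsets with r(E)-r(A)=3 and |A|-r(A)=0: 15.

15


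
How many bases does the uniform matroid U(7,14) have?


Bases of U(7,14) are all 7-element subsets of the 14-element ground set.
Number of bases = C(14,7).
C(14,7) = 14! / (7! * 7!) = 3432.

3432


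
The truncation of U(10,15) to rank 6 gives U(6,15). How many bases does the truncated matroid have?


Truncating U(10,15) to rank 6 gives U(6,15).
Bases of U(6,15) are all 6-element subsets of 15 elements.
Number of bases = C(15,6) = 15! / (6! * 9!) = 5005.

5005


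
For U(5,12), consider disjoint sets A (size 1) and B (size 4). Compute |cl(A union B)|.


|A union B| = 1 + 4 = 5 (disjoint).
In U(5,12), cl(S) = S if |S| < 5, else cl(S) = E.
Since 5 >= 5, cl(A union B) = E.
|cl(A union B)| = 12.

12
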